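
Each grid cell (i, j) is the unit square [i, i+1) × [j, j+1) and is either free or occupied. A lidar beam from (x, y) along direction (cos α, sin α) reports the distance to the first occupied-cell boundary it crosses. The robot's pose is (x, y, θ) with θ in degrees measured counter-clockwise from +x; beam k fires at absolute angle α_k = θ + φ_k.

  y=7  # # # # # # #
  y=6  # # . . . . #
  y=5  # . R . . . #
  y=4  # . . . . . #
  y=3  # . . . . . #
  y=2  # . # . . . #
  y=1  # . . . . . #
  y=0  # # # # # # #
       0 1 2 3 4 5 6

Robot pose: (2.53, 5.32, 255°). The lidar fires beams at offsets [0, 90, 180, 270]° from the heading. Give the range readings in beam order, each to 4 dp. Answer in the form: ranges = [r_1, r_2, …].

ranges = [4.4724, 3.5924, 1.7393, 1.5840]

beam 1: φ=0°, α=255°
  dir = (cos 255°, sin 255°) = (-0.2588, -0.9659); from cell (2,5)
  next x-line at t=2.0478, next y-line at t=0.3313; Δt_x=3.8637, Δt_y=1.0353
    y: enter (2,4) at t=0.3313
    y: enter (2,3) at t=1.3666
    x: enter (1,3) at t=2.0478
    y: enter (1,2) at t=2.4018
    y: enter (1,1) at t=3.4371
    y: enter (1,0) at t=4.4724 ← occupied
  → r_1 = 4.4724
beam 2: φ=90°, α=345°
  dir = (cos 345°, sin 345°) = (0.9659, -0.2588); from cell (2,5)
  next x-line at t=0.4866, next y-line at t=1.2364; Δt_x=1.0353, Δt_y=3.8637
    x: enter (3,5) at t=0.4866
    y: enter (3,4) at t=1.2364
    x: enter (4,4) at t=1.5219
    x: enter (5,4) at t=2.5571
    x: enter (6,4) at t=3.5924 ← occupied
  → r_2 = 3.5924
beam 3: φ=180°, α=75°
  dir = (cos 75°, sin 75°) = (0.2588, 0.9659); from cell (2,5)
  next x-line at t=1.8159, next y-line at t=0.7040; Δt_x=3.8637, Δt_y=1.0353
    y: enter (2,6) at t=0.7040
    y: enter (2,7) at t=1.7393 ← occupied
  → r_3 = 1.7393
beam 4: φ=270°, α=165°
  dir = (cos 165°, sin 165°) = (-0.9659, 0.2588); from cell (2,5)
  next x-line at t=0.5487, next y-line at t=2.6273; Δt_x=1.0353, Δt_y=3.8637
    x: enter (1,5) at t=0.5487
    x: enter (0,5) at t=1.5840 ← occupied
  → r_4 = 1.5840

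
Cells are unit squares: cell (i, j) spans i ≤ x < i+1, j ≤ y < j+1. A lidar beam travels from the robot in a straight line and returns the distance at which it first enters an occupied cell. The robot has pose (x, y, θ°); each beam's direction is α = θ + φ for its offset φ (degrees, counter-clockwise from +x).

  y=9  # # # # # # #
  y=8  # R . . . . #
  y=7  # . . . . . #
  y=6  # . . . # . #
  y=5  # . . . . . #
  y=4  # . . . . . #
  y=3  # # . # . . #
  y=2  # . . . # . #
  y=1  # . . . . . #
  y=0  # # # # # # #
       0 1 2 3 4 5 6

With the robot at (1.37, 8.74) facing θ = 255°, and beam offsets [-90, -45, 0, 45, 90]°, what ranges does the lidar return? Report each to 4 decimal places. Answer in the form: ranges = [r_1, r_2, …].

ranges = [0.3831, 0.4272, 1.4296, 6.6280, 4.7933]

beam 1: φ=-90°, α=165°
  cosα=-0.9659 sinα=0.2588 | (1,8) | tMaxX 0.3831 tMaxY 1.0046 | tΔX 1.0353 tΔY 3.8637
    t=0.3831 [x] (0,8) — stop
  → r_1 = 0.3831
beam 2: φ=-45°, α=210°
  cosα=-0.8660 sinα=-0.5000 | (1,8) | tMaxX 0.4272 tMaxY 1.4800 | tΔX 1.1547 tΔY 2.0000
    t=0.4272 [x] (0,8) — stop
  → r_2 = 0.4272
beam 3: φ=0°, α=255°
  cosα=-0.2588 sinα=-0.9659 | (1,8) | tMaxX 1.4296 tMaxY 0.7661 | tΔX 3.8637 tΔY 1.0353
    t=0.7661 [y] (1,7)
    t=1.4296 [x] (0,7) — stop
  → r_3 = 1.4296
beam 4: φ=45°, α=300°
  cosα=0.5000 sinα=-0.8660 | (1,8) | tMaxX 1.2600 tMaxY 0.8545 | tΔX 2.0000 tΔY 1.1547
    t=0.8545 [y] (1,7)
    t=1.2600 [x] (2,7)
    t=2.0092 [y] (2,6)
    t=3.1639 [y] (2,5)
    t=3.2600 [x] (3,5)
    t=4.3186 [y] (3,4)
    t=5.2600 [x] (4,4)
    t=5.4733 [y] (4,3)
    t=6.6280 [y] (4,2) — stop
  → r_4 = 6.6280
beam 5: φ=90°, α=345°
  cosα=0.9659 sinα=-0.2588 | (1,8) | tMaxX 0.6522 tMaxY 2.8591 | tΔX 1.0353 tΔY 3.8637
    t=0.6522 [x] (2,8)
    t=1.6875 [x] (3,8)
    t=2.7228 [x] (4,8)
    t=2.8591 [y] (4,7)
    t=3.7581 [x] (5,7)
    t=4.7933 [x] (6,7) — stop
  → r_5 = 4.7933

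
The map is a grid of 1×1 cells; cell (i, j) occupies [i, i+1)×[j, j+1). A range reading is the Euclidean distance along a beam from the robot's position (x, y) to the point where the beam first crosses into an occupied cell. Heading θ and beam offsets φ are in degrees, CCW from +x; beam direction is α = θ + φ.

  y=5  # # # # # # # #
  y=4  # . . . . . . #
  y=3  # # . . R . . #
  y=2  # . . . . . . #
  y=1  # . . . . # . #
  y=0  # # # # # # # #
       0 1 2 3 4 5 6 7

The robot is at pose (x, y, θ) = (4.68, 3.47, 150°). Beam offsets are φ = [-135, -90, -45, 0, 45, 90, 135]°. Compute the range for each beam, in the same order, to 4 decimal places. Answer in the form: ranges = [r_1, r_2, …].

beam 1: φ=-135°, α=15°
  cosα=0.9659 sinα=0.2588 | (4,3) | tMaxX 0.3313 tMaxY 2.0478 | tΔX 1.0353 tΔY 3.8637
    t=0.3313 [x] (5,3)
    t=1.3666 [x] (6,3)
    t=2.0478 [y] (6,4)
    t=2.4018 [x] (7,4) — stop
  → r_1 = 2.4018
beam 2: φ=-90°, α=60°
  cosα=0.5000 sinα=0.8660 | (4,3) | tMaxX 0.6400 tMaxY 0.6120 | tΔX 2.0000 tΔY 1.1547
    t=0.6120 [y] (4,4)
    t=0.6400 [x] (5,4)
    t=1.7667 [y] (5,5) — stop
  → r_2 = 1.7667
beam 3: φ=-45°, α=105°
  cosα=-0.2588 sinα=0.9659 | (4,3) | tMaxX 2.6273 tMaxY 0.5487 | tΔX 3.8637 tΔY 1.0353
    t=0.5487 [y] (4,4)
    t=1.5840 [y] (4,5) — stop
  → r_3 = 1.5840
beam 4: φ=0°, α=150°
  cosα=-0.8660 sinα=0.5000 | (4,3) | tMaxX 0.7852 tMaxY 1.0600 | tΔX 1.1547 tΔY 2.0000
    t=0.7852 [x] (3,3)
    t=1.0600 [y] (3,4)
    t=1.9399 [x] (2,4)
    t=3.0600 [y] (2,5) — stop
  → r_4 = 3.0600
beam 5: φ=45°, α=195°
  cosα=-0.9659 sinα=-0.2588 | (4,3) | tMaxX 0.7040 tMaxY 1.8159 | tΔX 1.0353 tΔY 3.8637
    t=0.7040 [x] (3,3)
    t=1.7393 [x] (2,3)
    t=1.8159 [y] (2,2)
    t=2.7745 [x] (1,2)
    t=3.8098 [x] (0,2) — stop
  → r_5 = 3.8098
beam 6: φ=90°, α=240°
  cosα=-0.5000 sinα=-0.8660 | (4,3) | tMaxX 1.3600 tMaxY 0.5427 | tΔX 2.0000 tΔY 1.1547
    t=0.5427 [y] (4,2)
    t=1.3600 [x] (3,2)
    t=1.6974 [y] (3,1)
    t=2.8521 [y] (3,0) — stop
  → r_6 = 2.8521
beam 7: φ=135°, α=285°
  cosα=0.2588 sinα=-0.9659 | (4,3) | tMaxX 1.2364 tMaxY 0.4866 | tΔX 3.8637 tΔY 1.0353
    t=0.4866 [y] (4,2)
    t=1.2364 [x] (5,2)
    t=1.5219 [y] (5,1) — stop
  → r_7 = 1.5219

ranges = [2.4018, 1.7667, 1.5840, 3.0600, 3.8098, 2.8521, 1.5219]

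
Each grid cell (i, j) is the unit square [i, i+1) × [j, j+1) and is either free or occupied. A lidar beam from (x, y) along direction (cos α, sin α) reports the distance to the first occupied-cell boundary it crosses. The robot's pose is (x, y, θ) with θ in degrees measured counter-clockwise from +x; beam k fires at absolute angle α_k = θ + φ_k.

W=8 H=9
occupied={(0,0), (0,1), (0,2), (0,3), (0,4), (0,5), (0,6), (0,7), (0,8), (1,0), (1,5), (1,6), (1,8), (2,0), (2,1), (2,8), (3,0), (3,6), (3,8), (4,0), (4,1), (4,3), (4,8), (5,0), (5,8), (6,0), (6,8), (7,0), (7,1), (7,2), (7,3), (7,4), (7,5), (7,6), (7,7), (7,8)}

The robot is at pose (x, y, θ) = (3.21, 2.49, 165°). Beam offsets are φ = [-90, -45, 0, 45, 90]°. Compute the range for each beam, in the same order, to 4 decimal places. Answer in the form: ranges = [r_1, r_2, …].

ranges = [5.7044, 2.8983, 2.2880, 0.9800, 0.8114]

beam 1: φ=-90°, α=75°
  d=(0.2588,0.9659)  start (3,2)  tX=3.0523 tY=0.5280  stride 1/|dx|=3.8637 1/|dy|=1.0353
    cross y-line → (3,3), t=0.5280
    cross y-line → (3,4), t=1.5633
    cross y-line → (3,5), t=2.5985
    cross x-line → (4,5), t=3.0523
    cross y-line → (4,6), t=3.6338
    cross y-line → (4,7), t=4.6691
    cross y-line → (4,8), t=5.7044 (wall)
  → r_1 = 5.7044
beam 2: φ=-45°, α=120°
  d=(-0.5000,0.8660)  start (3,2)  tX=0.4200 tY=0.5889  stride 1/|dx|=2.0000 1/|dy|=1.1547
    cross x-line → (2,2), t=0.4200
    cross y-line → (2,3), t=0.5889
    cross y-line → (2,4), t=1.7436
    cross x-line → (1,4), t=2.4200
    cross y-line → (1,5), t=2.8983 (wall)
  → r_2 = 2.8983
beam 3: φ=0°, α=165°
  d=(-0.9659,0.2588)  start (3,2)  tX=0.2174 tY=1.9705  stride 1/|dx|=1.0353 1/|dy|=3.8637
    cross x-line → (2,2), t=0.2174
    cross x-line → (1,2), t=1.2527
    cross y-line → (1,3), t=1.9705
    cross x-line → (0,3), t=2.2880 (wall)
  → r_3 = 2.2880
beam 4: φ=45°, α=210°
  d=(-0.8660,-0.5000)  start (3,2)  tX=0.2425 tY=0.9800  stride 1/|dx|=1.1547 1/|dy|=2.0000
    cross x-line → (2,2), t=0.2425
    cross y-line → (2,1), t=0.9800 (wall)
  → r_4 = 0.9800
beam 5: φ=90°, α=255°
  d=(-0.2588,-0.9659)  start (3,2)  tX=0.8114 tY=0.5073  stride 1/|dx|=3.8637 1/|dy|=1.0353
    cross y-line → (3,1), t=0.5073
    cross x-line → (2,1), t=0.8114 (wall)
  → r_5 = 0.8114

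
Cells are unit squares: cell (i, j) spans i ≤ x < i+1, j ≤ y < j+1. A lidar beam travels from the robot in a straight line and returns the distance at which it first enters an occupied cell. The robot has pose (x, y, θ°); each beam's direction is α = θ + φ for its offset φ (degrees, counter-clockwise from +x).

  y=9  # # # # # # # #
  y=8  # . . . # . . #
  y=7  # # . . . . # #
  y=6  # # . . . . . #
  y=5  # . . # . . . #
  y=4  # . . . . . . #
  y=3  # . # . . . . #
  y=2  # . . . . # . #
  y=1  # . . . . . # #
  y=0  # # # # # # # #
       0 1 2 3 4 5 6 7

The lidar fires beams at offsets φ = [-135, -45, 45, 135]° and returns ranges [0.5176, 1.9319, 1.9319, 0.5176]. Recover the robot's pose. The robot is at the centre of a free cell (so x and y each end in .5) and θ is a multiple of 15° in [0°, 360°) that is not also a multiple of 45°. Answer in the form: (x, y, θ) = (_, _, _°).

(x, y, θ) = (1.5, 1.5, 30°)

Candidates: 40 free-cell centres × 16 headings = 640 poses. Raycast each; keep the one whose scan matches to 4 dp.
  (6.5, 5.5, 240°): beam 1 = 1.5529 ≠ 0.5176 ✗
  (5.5, 5.5, 240°): beam 1 = 2.5882 ≠ 0.5176 ✗
  (4.5, 7.5, 60°): beam 1 = 4.6587 ≠ 0.5176 ✗
  …
  (1.5, 1.5, 30°): r_1=0.5176, r_2=1.9319, r_3=1.9319, r_4=0.5176 — all match ✓
Only this pose fits every beam.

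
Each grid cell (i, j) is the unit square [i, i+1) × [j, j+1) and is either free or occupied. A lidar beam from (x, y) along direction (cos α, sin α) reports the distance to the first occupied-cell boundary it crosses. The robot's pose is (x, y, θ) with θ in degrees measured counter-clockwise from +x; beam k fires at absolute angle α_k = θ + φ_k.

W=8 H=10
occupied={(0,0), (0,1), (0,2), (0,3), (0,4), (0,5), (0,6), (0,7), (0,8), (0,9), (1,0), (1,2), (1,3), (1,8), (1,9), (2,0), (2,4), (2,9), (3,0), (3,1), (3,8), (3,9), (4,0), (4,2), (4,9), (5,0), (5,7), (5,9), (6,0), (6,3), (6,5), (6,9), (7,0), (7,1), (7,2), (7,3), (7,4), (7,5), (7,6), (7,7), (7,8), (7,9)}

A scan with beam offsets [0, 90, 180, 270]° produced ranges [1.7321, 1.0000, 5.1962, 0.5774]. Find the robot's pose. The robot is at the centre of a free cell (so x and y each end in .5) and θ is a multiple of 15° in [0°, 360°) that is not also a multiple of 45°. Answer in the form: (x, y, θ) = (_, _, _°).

Enumerate (i+0.5, j+0.5, θ) over the 38 free cells and 16 admissible headings. For each, cast all 4 beams and compare to the given ranges.
  (2.5, 2.5, 165°): beam 1 = 0.5176 ≠ 1.7321 ✗
  (1.5, 4.5, 165°): beam 1 = 0.5176 ≠ 1.7321 ✗
  (4.5, 6.5, 30°): beam 1 = 1.0000 ≠ 1.7321 ✗
  (1.5, 7.5, 210°): beam 1 = 0.5774 ≠ 1.7321 ✗
  …
  (2.5, 2.5, 240°): r_1=1.7321, r_2=1.0000, r_3=5.1962, r_4=0.5774 — all match ✓
No second candidate reproduces the full scan.

(x, y, θ) = (2.5, 2.5, 240°)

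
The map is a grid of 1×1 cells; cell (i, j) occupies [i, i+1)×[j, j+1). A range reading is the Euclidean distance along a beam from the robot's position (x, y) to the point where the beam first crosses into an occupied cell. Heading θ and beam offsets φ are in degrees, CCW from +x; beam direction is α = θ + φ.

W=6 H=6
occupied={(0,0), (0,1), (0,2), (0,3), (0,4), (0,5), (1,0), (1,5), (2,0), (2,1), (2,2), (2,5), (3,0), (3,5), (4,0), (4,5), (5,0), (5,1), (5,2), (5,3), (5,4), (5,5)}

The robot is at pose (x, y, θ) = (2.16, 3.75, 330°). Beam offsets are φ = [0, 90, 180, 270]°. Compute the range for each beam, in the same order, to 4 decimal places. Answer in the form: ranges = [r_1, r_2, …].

ranges = [3.2793, 1.4434, 1.3395, 2.3200]

beam 1: φ=0°, α=330°
  dir = (cos 330°, sin 330°) = (0.8660, -0.5000); from cell (2,3)
  next x-line at t=0.9699, next y-line at t=1.5000; Δt_x=1.1547, Δt_y=2.0000
    x: enter (3,3) at t=0.9699
    y: enter (3,2) at t=1.5000
    x: enter (4,2) at t=2.1246
    x: enter (5,2) at t=3.2793 ← occupied
  → r_1 = 3.2793
beam 2: φ=90°, α=60°
  dir = (cos 60°, sin 60°) = (0.5000, 0.8660); from cell (2,3)
  next x-line at t=1.6800, next y-line at t=0.2887; Δt_x=2.0000, Δt_y=1.1547
    y: enter (2,4) at t=0.2887
    y: enter (2,5) at t=1.4434 ← occupied
  → r_2 = 1.4434
beam 3: φ=180°, α=150°
  dir = (cos 150°, sin 150°) = (-0.8660, 0.5000); from cell (2,3)
  next x-line at t=0.1848, next y-line at t=0.5000; Δt_x=1.1547, Δt_y=2.0000
    x: enter (1,3) at t=0.1848
    y: enter (1,4) at t=0.5000
    x: enter (0,4) at t=1.3395 ← occupied
  → r_3 = 1.3395
beam 4: φ=270°, α=240°
  dir = (cos 240°, sin 240°) = (-0.5000, -0.8660); from cell (2,3)
  next x-line at t=0.3200, next y-line at t=0.8660; Δt_x=2.0000, Δt_y=1.1547
    x: enter (1,3) at t=0.3200
    y: enter (1,2) at t=0.8660
    y: enter (1,1) at t=2.0207
    x: enter (0,1) at t=2.3200 ← occupied
  → r_4 = 2.3200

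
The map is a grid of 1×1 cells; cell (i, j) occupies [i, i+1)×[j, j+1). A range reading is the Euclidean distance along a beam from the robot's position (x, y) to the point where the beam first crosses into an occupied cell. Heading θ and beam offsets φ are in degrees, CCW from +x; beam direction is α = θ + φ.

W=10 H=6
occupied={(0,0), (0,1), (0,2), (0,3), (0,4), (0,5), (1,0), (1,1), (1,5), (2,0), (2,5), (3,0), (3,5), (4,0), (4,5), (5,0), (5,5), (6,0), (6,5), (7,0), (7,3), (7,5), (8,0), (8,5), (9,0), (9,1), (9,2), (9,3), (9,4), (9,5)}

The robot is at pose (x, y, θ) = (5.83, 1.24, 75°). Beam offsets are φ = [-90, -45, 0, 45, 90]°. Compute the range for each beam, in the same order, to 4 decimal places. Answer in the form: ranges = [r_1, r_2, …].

beam 1: φ=-90°, α=345°
  d=(0.9659,-0.2588)  start (5,1)  tX=0.1760 tY=0.9273  stride 1/|dx|=1.0353 1/|dy|=3.8637
    cross x-line → (6,1), t=0.1760
    cross y-line → (6,0), t=0.9273 (wall)
  → r_1 = 0.9273
beam 2: φ=-45°, α=30°
  d=(0.8660,0.5000)  start (5,1)  tX=0.1963 tY=1.5200  stride 1/|dx|=1.1547 1/|dy|=2.0000
    cross x-line → (6,1), t=0.1963
    cross x-line → (7,1), t=1.3510
    cross y-line → (7,2), t=1.5200
    cross x-line → (8,2), t=2.5057
    cross y-line → (8,3), t=3.5200
    cross x-line → (9,3), t=3.6604 (wall)
  → r_2 = 3.6604
beam 3: φ=0°, α=75°
  d=(0.2588,0.9659)  start (5,1)  tX=0.6568 tY=0.7868  stride 1/|dx|=3.8637 1/|dy|=1.0353
    cross x-line → (6,1), t=0.6568
    cross y-line → (6,2), t=0.7868
    cross y-line → (6,3), t=1.8221
    cross y-line → (6,4), t=2.8574
    cross y-line → (6,5), t=3.8926 (wall)
  → r_3 = 3.8926
beam 4: φ=45°, α=120°
  d=(-0.5000,0.8660)  start (5,1)  tX=1.6600 tY=0.8776  stride 1/|dx|=2.0000 1/|dy|=1.1547
    cross y-line → (5,2), t=0.8776
    cross x-line → (4,2), t=1.6600
    cross y-line → (4,3), t=2.0323
    cross y-line → (4,4), t=3.1870
    cross x-line → (3,4), t=3.6600
    cross y-line → (3,5), t=4.3417 (wall)
  → r_4 = 4.3417
beam 5: φ=90°, α=165°
  d=(-0.9659,0.2588)  start (5,1)  tX=0.8593 tY=2.9364  stride 1/|dx|=1.0353 1/|dy|=3.8637
    cross x-line → (4,1), t=0.8593
    cross x-line → (3,1), t=1.8946
    cross x-line → (2,1), t=2.9298
    cross y-line → (2,2), t=2.9364
    cross x-line → (1,2), t=3.9651
    cross x-line → (0,2), t=5.0004 (wall)
  → r_5 = 5.0004

ranges = [0.9273, 3.6604, 3.8926, 4.3417, 5.0004]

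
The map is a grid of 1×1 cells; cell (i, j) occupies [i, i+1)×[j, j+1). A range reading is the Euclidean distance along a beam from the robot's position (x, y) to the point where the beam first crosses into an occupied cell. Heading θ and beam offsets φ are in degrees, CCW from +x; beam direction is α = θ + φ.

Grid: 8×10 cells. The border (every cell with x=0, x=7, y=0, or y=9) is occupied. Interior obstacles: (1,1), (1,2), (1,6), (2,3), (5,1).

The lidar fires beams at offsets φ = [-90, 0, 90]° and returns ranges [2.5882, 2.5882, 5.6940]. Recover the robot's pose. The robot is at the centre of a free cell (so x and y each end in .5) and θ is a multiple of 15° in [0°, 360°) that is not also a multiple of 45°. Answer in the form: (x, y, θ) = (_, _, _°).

Candidates: 43 free-cell centres × 16 headings = 688 poses. Raycast each; keep the one whose scan matches to 4 dp.
  (3.5, 2.5, 60°): beam 1 = 1.7321 ≠ 2.5882 ✗
  (4.5, 2.5, 240°): beam 1 = 1.7321 ≠ 2.5882 ✗
  (3.5, 4.5, 255°): beam 2 = 3.6235 ≠ 2.5882 ✗
  (1.5, 5.5, 60°): beam 1 = 6.3509 ≠ 2.5882 ✗
  …
  (4.5, 3.5, 345°): r_1=2.5882, r_2=2.5882, r_3=5.6940 — all match ✓
No second candidate reproduces the full scan.

(x, y, θ) = (4.5, 3.5, 345°)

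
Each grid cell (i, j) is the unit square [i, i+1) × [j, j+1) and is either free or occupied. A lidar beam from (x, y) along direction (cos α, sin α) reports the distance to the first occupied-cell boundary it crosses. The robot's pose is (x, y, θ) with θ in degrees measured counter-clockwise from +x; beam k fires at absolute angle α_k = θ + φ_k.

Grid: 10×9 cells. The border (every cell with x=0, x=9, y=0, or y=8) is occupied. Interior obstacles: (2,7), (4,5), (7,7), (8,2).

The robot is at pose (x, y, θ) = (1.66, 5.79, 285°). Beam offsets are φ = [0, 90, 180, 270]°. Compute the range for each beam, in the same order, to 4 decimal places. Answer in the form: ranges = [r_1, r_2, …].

beam 1: φ=0°, α=285°
  d=(0.2588,-0.9659)  start (1,5)  tX=1.3137 tY=0.8179  stride 1/|dx|=3.8637 1/|dy|=1.0353
    cross y-line → (1,4), t=0.8179
    cross x-line → (2,4), t=1.3137
    cross y-line → (2,3), t=1.8531
    cross y-line → (2,2), t=2.8884
    cross y-line → (2,1), t=3.9237
    cross y-line → (2,0), t=4.9590 (wall)
  → r_1 = 4.9590
beam 2: φ=90°, α=15°
  d=(0.9659,0.2588)  start (1,5)  tX=0.3520 tY=0.8114  stride 1/|dx|=1.0353 1/|dy|=3.8637
    cross x-line → (2,5), t=0.3520
    cross y-line → (2,6), t=0.8114
    cross x-line → (3,6), t=1.3873
    cross x-line → (4,6), t=2.4225
    cross x-line → (5,6), t=3.4578
    cross x-line → (6,6), t=4.4931
    cross y-line → (6,7), t=4.6751
    cross x-line → (7,7), t=5.5284 (wall)
  → r_2 = 5.5284
beam 3: φ=180°, α=105°
  d=(-0.2588,0.9659)  start (1,5)  tX=2.5500 tY=0.2174  stride 1/|dx|=3.8637 1/|dy|=1.0353
    cross y-line → (1,6), t=0.2174
    cross y-line → (1,7), t=1.2527
    cross y-line → (1,8), t=2.2880 (wall)
  → r_3 = 2.2880
beam 4: φ=270°, α=195°
  d=(-0.9659,-0.2588)  start (1,5)  tX=0.6833 tY=3.0523  stride 1/|dx|=1.0353 1/|dy|=3.8637
    cross x-line → (0,5), t=0.6833 (wall)
  → r_4 = 0.6833

ranges = [4.9590, 5.5284, 2.2880, 0.6833]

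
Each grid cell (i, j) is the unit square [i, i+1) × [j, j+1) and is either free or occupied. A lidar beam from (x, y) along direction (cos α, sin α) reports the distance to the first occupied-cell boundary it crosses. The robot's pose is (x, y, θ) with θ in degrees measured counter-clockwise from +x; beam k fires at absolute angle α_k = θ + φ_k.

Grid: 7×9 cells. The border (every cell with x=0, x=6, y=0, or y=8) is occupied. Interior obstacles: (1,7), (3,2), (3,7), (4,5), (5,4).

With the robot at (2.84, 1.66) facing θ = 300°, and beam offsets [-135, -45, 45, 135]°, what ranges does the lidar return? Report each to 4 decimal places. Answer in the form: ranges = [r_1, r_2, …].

beam 1: φ=-135°, α=165°
  cosα=-0.9659 sinα=0.2588 | (2,1) | tMaxX 0.8696 tMaxY 1.3137 | tΔX 1.0353 tΔY 3.8637
    t=0.8696 [x] (1,1)
    t=1.3137 [y] (1,2)
    t=1.9049 [x] (0,2) — stop
  → r_1 = 1.9049
beam 2: φ=-45°, α=255°
  cosα=-0.2588 sinα=-0.9659 | (2,1) | tMaxX 3.2455 tMaxY 0.6833 | tΔX 3.8637 tΔY 1.0353
    t=0.6833 [y] (2,0) — stop
  → r_2 = 0.6833
beam 3: φ=45°, α=345°
  cosα=0.9659 sinα=-0.2588 | (2,1) | tMaxX 0.1656 tMaxY 2.5500 | tΔX 1.0353 tΔY 3.8637
    t=0.1656 [x] (3,1)
    t=1.2009 [x] (4,1)
    t=2.2362 [x] (5,1)
    t=2.5500 [y] (5,0) — stop
  → r_3 = 2.5500
beam 4: φ=135°, α=75°
  cosα=0.2588 sinα=0.9659 | (2,1) | tMaxX 0.6182 tMaxY 0.3520 | tΔX 3.8637 tΔY 1.0353
    t=0.3520 [y] (2,2)
    t=0.6182 [x] (3,2) — stop
  → r_4 = 0.6182

ranges = [1.9049, 0.6833, 2.5500, 0.6182]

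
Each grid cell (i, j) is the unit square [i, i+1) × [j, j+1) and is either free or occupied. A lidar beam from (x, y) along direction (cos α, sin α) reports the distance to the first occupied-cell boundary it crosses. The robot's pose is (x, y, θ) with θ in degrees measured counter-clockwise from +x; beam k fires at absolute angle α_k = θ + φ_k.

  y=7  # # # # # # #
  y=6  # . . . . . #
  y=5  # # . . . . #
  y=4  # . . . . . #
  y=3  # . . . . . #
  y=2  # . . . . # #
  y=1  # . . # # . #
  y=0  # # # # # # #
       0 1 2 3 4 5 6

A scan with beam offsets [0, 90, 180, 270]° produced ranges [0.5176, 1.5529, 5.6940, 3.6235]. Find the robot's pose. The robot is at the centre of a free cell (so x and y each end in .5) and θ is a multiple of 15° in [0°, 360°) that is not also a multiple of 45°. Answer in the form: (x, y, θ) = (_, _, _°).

(x, y, θ) = (2.5, 6.5, 75°)

Candidates: 26 free-cell centres × 16 headings = 416 poses. Raycast each; keep the one whose scan matches to 4 dp.
  (2.5, 5.5, 300°): beam 1 = 4.0415 ≠ 0.5176 ✗
  (4.5, 3.5, 285°): beam 1 = 1.5529 ≠ 0.5176 ✗
  (2.5, 2.5, 30°): beam 1 = 4.0415 ≠ 0.5176 ✗
  (2.5, 4.5, 60°): beam 1 = 2.8868 ≠ 0.5176 ✗
  …
  (2.5, 6.5, 75°): r_1=0.5176, r_2=1.5529, r_3=5.6940, r_4=3.6235 — all match ✓
Only this pose fits every beam.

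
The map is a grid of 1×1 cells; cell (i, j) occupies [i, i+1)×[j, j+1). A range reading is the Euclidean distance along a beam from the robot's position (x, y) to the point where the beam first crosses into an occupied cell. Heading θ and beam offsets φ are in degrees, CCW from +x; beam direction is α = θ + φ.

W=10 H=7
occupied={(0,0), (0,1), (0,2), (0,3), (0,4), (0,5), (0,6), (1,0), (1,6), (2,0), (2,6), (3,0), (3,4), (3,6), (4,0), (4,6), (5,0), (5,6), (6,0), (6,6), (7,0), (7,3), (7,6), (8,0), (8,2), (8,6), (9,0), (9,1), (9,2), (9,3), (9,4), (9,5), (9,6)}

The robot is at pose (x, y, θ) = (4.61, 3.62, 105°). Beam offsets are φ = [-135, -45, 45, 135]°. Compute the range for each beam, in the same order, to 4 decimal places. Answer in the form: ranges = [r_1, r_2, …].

beam 1: φ=-135°, α=330°
  dir = (cos 330°, sin 330°) = (0.8660, -0.5000); from cell (4,3)
  next x-line at t=0.4503, next y-line at t=1.2400; Δt_x=1.1547, Δt_y=2.0000
    x: enter (5,3) at t=0.4503
    y: enter (5,2) at t=1.2400
    x: enter (6,2) at t=1.6050
    x: enter (7,2) at t=2.7597
    y: enter (7,1) at t=3.2400
    x: enter (8,1) at t=3.9144
    x: enter (9,1) at t=5.0691 ← occupied
  → r_1 = 5.0691
beam 2: φ=-45°, α=60°
  dir = (cos 60°, sin 60°) = (0.5000, 0.8660); from cell (4,3)
  next x-line at t=0.7800, next y-line at t=0.4388; Δt_x=2.0000, Δt_y=1.1547
    y: enter (4,4) at t=0.4388
    x: enter (5,4) at t=0.7800
    y: enter (5,5) at t=1.5935
    y: enter (5,6) at t=2.7482 ← occupied
  → r_2 = 2.7482
beam 3: φ=45°, α=150°
  dir = (cos 150°, sin 150°) = (-0.8660, 0.5000); from cell (4,3)
  next x-line at t=0.7044, next y-line at t=0.7600; Δt_x=1.1547, Δt_y=2.0000
    x: enter (3,3) at t=0.7044
    y: enter (3,4) at t=0.7600 ← occupied
  → r_3 = 0.7600
beam 4: φ=135°, α=240°
  dir = (cos 240°, sin 240°) = (-0.5000, -0.8660); from cell (4,3)
  next x-line at t=1.2200, next y-line at t=0.7159; Δt_x=2.0000, Δt_y=1.1547
    y: enter (4,2) at t=0.7159
    x: enter (3,2) at t=1.2200
    y: enter (3,1) at t=1.8706
    y: enter (3,0) at t=3.0253 ← occupied
  → r_4 = 3.0253

ranges = [5.0691, 2.7482, 0.7600, 3.0253]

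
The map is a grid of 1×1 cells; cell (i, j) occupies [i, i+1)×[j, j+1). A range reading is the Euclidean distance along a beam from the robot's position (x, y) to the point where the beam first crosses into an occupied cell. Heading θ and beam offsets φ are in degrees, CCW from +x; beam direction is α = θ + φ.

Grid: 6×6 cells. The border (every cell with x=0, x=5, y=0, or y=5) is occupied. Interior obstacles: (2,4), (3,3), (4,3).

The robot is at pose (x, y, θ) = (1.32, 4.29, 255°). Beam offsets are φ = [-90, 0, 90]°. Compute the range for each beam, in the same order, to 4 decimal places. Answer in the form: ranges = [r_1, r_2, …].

ranges = [0.3313, 1.2364, 0.7040]

beam 1: φ=-90°, α=165°
  cosα=-0.9659 sinα=0.2588 | (1,4) | tMaxX 0.3313 tMaxY 2.7432 | tΔX 1.0353 tΔY 3.8637
    t=0.3313 [x] (0,4) — stop
  → r_1 = 0.3313
beam 2: φ=0°, α=255°
  cosα=-0.2588 sinα=-0.9659 | (1,4) | tMaxX 1.2364 tMaxY 0.3002 | tΔX 3.8637 tΔY 1.0353
    t=0.3002 [y] (1,3)
    t=1.2364 [x] (0,3) — stop
  → r_2 = 1.2364
beam 3: φ=90°, α=345°
  cosα=0.9659 sinα=-0.2588 | (1,4) | tMaxX 0.7040 tMaxY 1.1205 | tΔX 1.0353 tΔY 3.8637
    t=0.7040 [x] (2,4) — stop
  → r_3 = 0.7040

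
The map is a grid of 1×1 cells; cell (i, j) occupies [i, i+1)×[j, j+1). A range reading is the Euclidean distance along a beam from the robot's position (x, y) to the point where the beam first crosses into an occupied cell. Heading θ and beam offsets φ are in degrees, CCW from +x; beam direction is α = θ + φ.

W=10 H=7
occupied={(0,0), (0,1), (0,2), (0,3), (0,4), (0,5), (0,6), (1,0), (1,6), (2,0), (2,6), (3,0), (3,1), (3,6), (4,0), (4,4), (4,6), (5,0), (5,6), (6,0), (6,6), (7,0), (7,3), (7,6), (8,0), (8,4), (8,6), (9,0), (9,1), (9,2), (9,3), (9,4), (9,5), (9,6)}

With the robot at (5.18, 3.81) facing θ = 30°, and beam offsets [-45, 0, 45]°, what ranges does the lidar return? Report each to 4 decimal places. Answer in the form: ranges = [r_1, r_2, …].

ranges = [1.8842, 4.3800, 2.2673]

beam 1: φ=-45°, α=345°
  d=(0.9659,-0.2588)  start (5,3)  tX=0.8489 tY=3.1296  stride 1/|dx|=1.0353 1/|dy|=3.8637
    cross x-line → (6,3), t=0.8489
    cross x-line → (7,3), t=1.8842 (wall)
  → r_1 = 1.8842
beam 2: φ=0°, α=30°
  d=(0.8660,0.5000)  start (5,3)  tX=0.9469 tY=0.3800  stride 1/|dx|=1.1547 1/|dy|=2.0000
    cross y-line → (5,4), t=0.3800
    cross x-line → (6,4), t=0.9469
    cross x-line → (7,4), t=2.1016
    cross y-line → (7,5), t=2.3800
    cross x-line → (8,5), t=3.2563
    cross y-line → (8,6), t=4.3800 (wall)
  → r_2 = 4.3800
beam 3: φ=45°, α=75°
  d=(0.2588,0.9659)  start (5,3)  tX=3.1682 tY=0.1967  stride 1/|dx|=3.8637 1/|dy|=1.0353
    cross y-line → (5,4), t=0.1967
    cross y-line → (5,5), t=1.2320
    cross y-line → (5,6), t=2.2673 (wall)
  → r_3 = 2.2673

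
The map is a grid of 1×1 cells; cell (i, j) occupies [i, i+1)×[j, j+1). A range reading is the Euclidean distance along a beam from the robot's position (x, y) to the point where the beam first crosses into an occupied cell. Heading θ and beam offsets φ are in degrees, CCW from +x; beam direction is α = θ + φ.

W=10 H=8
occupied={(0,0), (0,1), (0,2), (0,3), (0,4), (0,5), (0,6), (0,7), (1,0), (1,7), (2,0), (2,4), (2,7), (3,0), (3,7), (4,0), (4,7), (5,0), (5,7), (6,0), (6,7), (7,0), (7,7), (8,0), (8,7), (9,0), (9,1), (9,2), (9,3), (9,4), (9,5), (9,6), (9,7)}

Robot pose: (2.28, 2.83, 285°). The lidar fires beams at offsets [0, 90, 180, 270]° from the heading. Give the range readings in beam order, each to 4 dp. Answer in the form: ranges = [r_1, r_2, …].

ranges = [1.8946, 6.9571, 4.3171, 1.3252]

beam 1: φ=0°, α=285°
  cosα=0.2588 sinα=-0.9659 | (2,2) | tMaxX 2.7819 tMaxY 0.8593 | tΔX 3.8637 tΔY 1.0353
    t=0.8593 [y] (2,1)
    t=1.8946 [y] (2,0) — stop
  → r_1 = 1.8946
beam 2: φ=90°, α=15°
  cosα=0.9659 sinα=0.2588 | (2,2) | tMaxX 0.7454 tMaxY 0.6568 | tΔX 1.0353 tΔY 3.8637
    t=0.6568 [y] (2,3)
    t=0.7454 [x] (3,3)
    t=1.7807 [x] (4,3)
    t=2.8160 [x] (5,3)
    t=3.8512 [x] (6,3)
    t=4.5205 [y] (6,4)
    t=4.8865 [x] (7,4)
    t=5.9218 [x] (8,4)
    t=6.9571 [x] (9,4) — stop
  → r_2 = 6.9571
beam 3: φ=180°, α=105°
  cosα=-0.2588 sinα=0.9659 | (2,2) | tMaxX 1.0818 tMaxY 0.1760 | tΔX 3.8637 tΔY 1.0353
    t=0.1760 [y] (2,3)
    t=1.0818 [x] (1,3)
    t=1.2113 [y] (1,4)
    t=2.2465 [y] (1,5)
    t=3.2818 [y] (1,6)
    t=4.3171 [y] (1,7) — stop
  → r_3 = 4.3171
beam 4: φ=270°, α=195°
  cosα=-0.9659 sinα=-0.2588 | (2,2) | tMaxX 0.2899 tMaxY 3.2069 | tΔX 1.0353 tΔY 3.8637
    t=0.2899 [x] (1,2)
    t=1.3252 [x] (0,2) — stop
  → r_4 = 1.3252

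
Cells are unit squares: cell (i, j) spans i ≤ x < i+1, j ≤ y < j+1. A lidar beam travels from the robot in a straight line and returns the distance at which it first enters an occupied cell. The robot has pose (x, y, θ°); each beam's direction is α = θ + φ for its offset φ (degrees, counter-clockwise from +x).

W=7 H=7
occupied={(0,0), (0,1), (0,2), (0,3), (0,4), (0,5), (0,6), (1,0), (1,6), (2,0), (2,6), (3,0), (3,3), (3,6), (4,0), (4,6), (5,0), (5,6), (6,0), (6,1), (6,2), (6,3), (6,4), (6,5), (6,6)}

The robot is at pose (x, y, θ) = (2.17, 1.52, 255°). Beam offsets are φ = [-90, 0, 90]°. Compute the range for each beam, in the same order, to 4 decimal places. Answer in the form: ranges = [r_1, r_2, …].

ranges = [1.2113, 0.5383, 2.0091]

beam 1: φ=-90°, α=165°
  d=(-0.9659,0.2588)  start (2,1)  tX=0.1760 tY=1.8546  stride 1/|dx|=1.0353 1/|dy|=3.8637
    cross x-line → (1,1), t=0.1760
    cross x-line → (0,1), t=1.2113 (wall)
  → r_1 = 1.2113
beam 2: φ=0°, α=255°
  d=(-0.2588,-0.9659)  start (2,1)  tX=0.6568 tY=0.5383  stride 1/|dx|=3.8637 1/|dy|=1.0353
    cross y-line → (2,0), t=0.5383 (wall)
  → r_2 = 0.5383
beam 3: φ=90°, α=345°
  d=(0.9659,-0.2588)  start (2,1)  tX=0.8593 tY=2.0091  stride 1/|dx|=1.0353 1/|dy|=3.8637
    cross x-line → (3,1), t=0.8593
    cross x-line → (4,1), t=1.8946
    cross y-line → (4,0), t=2.0091 (wall)
  → r_3 = 2.0091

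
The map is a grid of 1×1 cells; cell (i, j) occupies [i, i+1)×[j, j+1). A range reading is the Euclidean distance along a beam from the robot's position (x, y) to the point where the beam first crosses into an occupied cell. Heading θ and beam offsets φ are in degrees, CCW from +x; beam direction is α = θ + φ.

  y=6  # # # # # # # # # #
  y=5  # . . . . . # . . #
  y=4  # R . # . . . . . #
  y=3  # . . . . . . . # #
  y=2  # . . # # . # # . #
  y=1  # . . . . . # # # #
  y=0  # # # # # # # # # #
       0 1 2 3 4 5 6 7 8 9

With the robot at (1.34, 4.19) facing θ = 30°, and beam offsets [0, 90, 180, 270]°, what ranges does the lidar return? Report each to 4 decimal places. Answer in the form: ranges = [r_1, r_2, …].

ranges = [3.6200, 0.6800, 0.3926, 3.6835]

beam 1: φ=0°, α=30°
  dir = (cos 30°, sin 30°) = (0.8660, 0.5000); from cell (1,4)
  next x-line at t=0.7621, next y-line at t=1.6200; Δt_x=1.1547, Δt_y=2.0000
    x: enter (2,4) at t=0.7621
    y: enter (2,5) at t=1.6200
    x: enter (3,5) at t=1.9168
    x: enter (4,5) at t=3.0715
    y: enter (4,6) at t=3.6200 ← occupied
  → r_1 = 3.6200
beam 2: φ=90°, α=120°
  dir = (cos 120°, sin 120°) = (-0.5000, 0.8660); from cell (1,4)
  next x-line at t=0.6800, next y-line at t=0.9353; Δt_x=2.0000, Δt_y=1.1547
    x: enter (0,4) at t=0.6800 ← occupied
  → r_2 = 0.6800
beam 3: φ=180°, α=210°
  dir = (cos 210°, sin 210°) = (-0.8660, -0.5000); from cell (1,4)
  next x-line at t=0.3926, next y-line at t=0.3800; Δt_x=1.1547, Δt_y=2.0000
    y: enter (1,3) at t=0.3800
    x: enter (0,3) at t=0.3926 ← occupied
  → r_3 = 0.3926
beam 4: φ=270°, α=300°
  dir = (cos 300°, sin 300°) = (0.5000, -0.8660); from cell (1,4)
  next x-line at t=1.3200, next y-line at t=0.2194; Δt_x=2.0000, Δt_y=1.1547
    y: enter (1,3) at t=0.2194
    x: enter (2,3) at t=1.3200
    y: enter (2,2) at t=1.3741
    y: enter (2,1) at t=2.5288
    x: enter (3,1) at t=3.3200
    y: enter (3,0) at t=3.6835 ← occupied
  → r_4 = 3.6835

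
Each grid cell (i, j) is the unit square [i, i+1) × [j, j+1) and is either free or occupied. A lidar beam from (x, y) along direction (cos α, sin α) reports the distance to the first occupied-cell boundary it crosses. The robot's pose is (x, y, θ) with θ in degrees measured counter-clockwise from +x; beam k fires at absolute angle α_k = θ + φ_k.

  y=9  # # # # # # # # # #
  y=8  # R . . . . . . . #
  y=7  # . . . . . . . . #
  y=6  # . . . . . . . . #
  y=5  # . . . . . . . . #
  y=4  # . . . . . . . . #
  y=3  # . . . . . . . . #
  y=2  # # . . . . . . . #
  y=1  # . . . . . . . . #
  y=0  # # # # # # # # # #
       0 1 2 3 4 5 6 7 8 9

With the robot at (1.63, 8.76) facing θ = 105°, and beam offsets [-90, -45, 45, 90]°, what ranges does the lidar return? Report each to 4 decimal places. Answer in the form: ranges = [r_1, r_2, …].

ranges = [0.9273, 0.2771, 0.4800, 0.6522]

beam 1: φ=-90°, α=15°
  direction (0.9659, 0.2588); cell (1,8); t to first gridline: x 0.3831, y 0.9273 (then +1.0353 / +3.8637)
    (2,8) via x @ 0.3831
    (2,9) via y @ 0.9273  # hit
  → r_1 = 0.9273
beam 2: φ=-45°, α=60°
  direction (0.5000, 0.8660); cell (1,8); t to first gridline: x 0.7400, y 0.2771 (then +2.0000 / +1.1547)
    (1,9) via y @ 0.2771  # hit
  → r_2 = 0.2771
beam 3: φ=45°, α=150°
  direction (-0.8660, 0.5000); cell (1,8); t to first gridline: x 0.7275, y 0.4800 (then +1.1547 / +2.0000)
    (1,9) via y @ 0.4800  # hit
  → r_3 = 0.4800
beam 4: φ=90°, α=195°
  direction (-0.9659, -0.2588); cell (1,8); t to first gridline: x 0.6522, y 2.9364 (then +1.0353 / +3.8637)
    (0,8) via x @ 0.6522  # hit
  → r_4 = 0.6522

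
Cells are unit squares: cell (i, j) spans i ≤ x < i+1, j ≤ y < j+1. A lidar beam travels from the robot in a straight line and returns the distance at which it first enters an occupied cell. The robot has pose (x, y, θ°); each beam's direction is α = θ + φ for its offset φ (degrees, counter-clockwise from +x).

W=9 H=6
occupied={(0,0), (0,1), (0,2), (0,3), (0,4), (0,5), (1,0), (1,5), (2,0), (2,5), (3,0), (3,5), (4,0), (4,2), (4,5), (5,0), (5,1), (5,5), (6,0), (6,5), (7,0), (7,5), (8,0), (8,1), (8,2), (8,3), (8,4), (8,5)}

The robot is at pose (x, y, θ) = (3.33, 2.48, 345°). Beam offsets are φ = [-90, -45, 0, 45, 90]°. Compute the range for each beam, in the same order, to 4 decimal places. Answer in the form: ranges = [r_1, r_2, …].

ranges = [1.5322, 1.7090, 0.6936, 0.7736, 2.6089]

beam 1: φ=-90°, α=255°
  d=(-0.2588,-0.9659)  start (3,2)  tX=1.2750 tY=0.4969  stride 1/|dx|=3.8637 1/|dy|=1.0353
    cross y-line → (3,1), t=0.4969
    cross x-line → (2,1), t=1.2750
    cross y-line → (2,0), t=1.5322 (wall)
  → r_1 = 1.5322
beam 2: φ=-45°, α=300°
  d=(0.5000,-0.8660)  start (3,2)  tX=1.3400 tY=0.5543  stride 1/|dx|=2.0000 1/|dy|=1.1547
    cross y-line → (3,1), t=0.5543
    cross x-line → (4,1), t=1.3400
    cross y-line → (4,0), t=1.7090 (wall)
  → r_2 = 1.7090
beam 3: φ=0°, α=345°
  d=(0.9659,-0.2588)  start (3,2)  tX=0.6936 tY=1.8546  stride 1/|dx|=1.0353 1/|dy|=3.8637
    cross x-line → (4,2), t=0.6936 (wall)
  → r_3 = 0.6936
beam 4: φ=45°, α=30°
  d=(0.8660,0.5000)  start (3,2)  tX=0.7736 tY=1.0400  stride 1/|dx|=1.1547 1/|dy|=2.0000
    cross x-line → (4,2), t=0.7736 (wall)
  → r_4 = 0.7736
beam 5: φ=90°, α=75°
  d=(0.2588,0.9659)  start (3,2)  tX=2.5887 tY=0.5383  stride 1/|dx|=3.8637 1/|dy|=1.0353
    cross y-line → (3,3), t=0.5383
    cross y-line → (3,4), t=1.5736
    cross x-line → (4,4), t=2.5887
    cross y-line → (4,5), t=2.6089 (wall)
  → r_5 = 2.6089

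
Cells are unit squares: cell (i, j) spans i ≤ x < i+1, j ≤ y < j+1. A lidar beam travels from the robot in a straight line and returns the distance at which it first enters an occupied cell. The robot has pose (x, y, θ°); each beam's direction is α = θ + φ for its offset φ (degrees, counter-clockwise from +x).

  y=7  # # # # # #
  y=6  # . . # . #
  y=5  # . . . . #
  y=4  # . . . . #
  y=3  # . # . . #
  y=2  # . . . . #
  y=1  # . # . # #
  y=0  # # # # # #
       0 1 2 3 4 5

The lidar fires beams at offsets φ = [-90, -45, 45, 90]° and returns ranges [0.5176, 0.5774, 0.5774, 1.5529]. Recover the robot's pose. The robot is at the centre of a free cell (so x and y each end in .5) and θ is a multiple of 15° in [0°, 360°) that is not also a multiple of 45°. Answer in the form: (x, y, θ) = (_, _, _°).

(x, y, θ) = (2.5, 6.5, 75°)

The pose lattice has 20·16 = 320 candidates. Test each by forward raycasting.
  (4.5, 4.5, 105°): beam 2 = 1.0000 ≠ 0.5774 ✗
  (4.5, 2.5, 60°): beam 1 = 0.5774 ≠ 0.5176 ✗
  (3.5, 2.5, 300°): beam 1 = 1.0000 ≠ 0.5176 ✗
  (1.5, 4.5, 195°): beam 1 = 1.9319 ≠ 0.5176 ✗
  …
  (2.5, 6.5, 75°): r_1=0.5176, r_2=0.5774, r_3=0.5774, r_4=1.5529 — all match ✓
Unique over the lattice → pose = (2.5, 6.5, 75°).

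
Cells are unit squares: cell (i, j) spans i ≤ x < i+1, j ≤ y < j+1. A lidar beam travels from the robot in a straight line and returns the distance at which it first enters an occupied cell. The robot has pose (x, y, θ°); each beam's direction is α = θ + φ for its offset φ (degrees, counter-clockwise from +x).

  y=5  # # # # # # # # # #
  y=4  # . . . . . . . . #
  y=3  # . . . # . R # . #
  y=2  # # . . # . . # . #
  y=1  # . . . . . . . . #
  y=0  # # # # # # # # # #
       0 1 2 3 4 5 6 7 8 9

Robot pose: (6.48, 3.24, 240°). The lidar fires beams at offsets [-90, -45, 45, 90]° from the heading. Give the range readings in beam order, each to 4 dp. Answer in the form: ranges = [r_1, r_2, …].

beam 1: φ=-90°, α=150°
  direction (-0.8660, 0.5000); cell (6,3); t to first gridline: x 0.5543, y 1.5200 (then +1.1547 / +2.0000)
    (5,3) via x @ 0.5543
    (5,4) via y @ 1.5200
    (4,4) via x @ 1.7090
    (3,4) via x @ 2.8637
    (3,5) via y @ 3.5200  # hit
  → r_1 = 3.5200
beam 2: φ=-45°, α=195°
  direction (-0.9659, -0.2588); cell (6,3); t to first gridline: x 0.4969, y 0.9273 (then +1.0353 / +3.8637)
    (5,3) via x @ 0.4969
    (5,2) via y @ 0.9273
    (4,2) via x @ 1.5322  # hit
  → r_2 = 1.5322
beam 3: φ=45°, α=285°
  direction (0.2588, -0.9659); cell (6,3); t to first gridline: x 2.0091, y 0.2485 (then +3.8637 / +1.0353)
    (6,2) via y @ 0.2485
    (6,1) via y @ 1.2837
    (7,1) via x @ 2.0091
    (7,0) via y @ 2.3190  # hit
  → r_3 = 2.3190
beam 4: φ=90°, α=330°
  direction (0.8660, -0.5000); cell (6,3); t to first gridline: x 0.6004, y 0.4800 (then +1.1547 / +2.0000)
    (6,2) via y @ 0.4800
    (7,2) via x @ 0.6004  # hit
  → r_4 = 0.6004

ranges = [3.5200, 1.5322, 2.3190, 0.6004]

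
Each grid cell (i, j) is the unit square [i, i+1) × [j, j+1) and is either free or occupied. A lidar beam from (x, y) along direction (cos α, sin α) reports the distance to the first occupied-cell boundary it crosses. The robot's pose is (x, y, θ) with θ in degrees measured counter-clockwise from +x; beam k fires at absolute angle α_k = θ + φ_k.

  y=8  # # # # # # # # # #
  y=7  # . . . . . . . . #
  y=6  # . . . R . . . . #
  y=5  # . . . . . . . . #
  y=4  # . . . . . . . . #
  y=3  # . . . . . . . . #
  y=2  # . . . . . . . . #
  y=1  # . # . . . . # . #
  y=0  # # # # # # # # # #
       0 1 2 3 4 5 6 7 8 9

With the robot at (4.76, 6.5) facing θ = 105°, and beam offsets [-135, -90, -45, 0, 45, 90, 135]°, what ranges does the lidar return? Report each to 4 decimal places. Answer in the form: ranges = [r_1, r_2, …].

ranges = [4.8959, 4.3896, 1.7321, 1.5529, 3.0000, 3.8926, 5.1962]

beam 1: φ=-135°, α=330°
  cosα=0.8660 sinα=-0.5000 | (4,6) | tMaxX 0.2771 tMaxY 1.0000 | tΔX 1.1547 tΔY 2.0000
    t=0.2771 [x] (5,6)
    t=1.0000 [y] (5,5)
    t=1.4318 [x] (6,5)
    t=2.5865 [x] (7,5)
    t=3.0000 [y] (7,4)
    t=3.7412 [x] (8,4)
    t=4.8959 [x] (9,4) — stop
  → r_1 = 4.8959
beam 2: φ=-90°, α=15°
  cosα=0.9659 sinα=0.2588 | (4,6) | tMaxX 0.2485 tMaxY 1.9319 | tΔX 1.0353 tΔY 3.8637
    t=0.2485 [x] (5,6)
    t=1.2837 [x] (6,6)
    t=1.9319 [y] (6,7)
    t=2.3190 [x] (7,7)
    t=3.3543 [x] (8,7)
    t=4.3896 [x] (9,7) — stop
  → r_2 = 4.3896
beam 3: φ=-45°, α=60°
  cosα=0.5000 sinα=0.8660 | (4,6) | tMaxX 0.4800 tMaxY 0.5774 | tΔX 2.0000 tΔY 1.1547
    t=0.4800 [x] (5,6)
    t=0.5774 [y] (5,7)
    t=1.7321 [y] (5,8) — stop
  → r_3 = 1.7321
beam 4: φ=0°, α=105°
  cosα=-0.2588 sinα=0.9659 | (4,6) | tMaxX 2.9364 tMaxY 0.5176 | tΔX 3.8637 tΔY 1.0353
    t=0.5176 [y] (4,7)
    t=1.5529 [y] (4,8) — stop
  → r_4 = 1.5529
beam 5: φ=45°, α=150°
  cosα=-0.8660 sinα=0.5000 | (4,6) | tMaxX 0.8776 tMaxY 1.0000 | tΔX 1.1547 tΔY 2.0000
    t=0.8776 [x] (3,6)
    t=1.0000 [y] (3,7)
    t=2.0323 [x] (2,7)
    t=3.0000 [y] (2,8) — stop
  → r_5 = 3.0000
beam 6: φ=90°, α=195°
  cosα=-0.9659 sinα=-0.2588 | (4,6) | tMaxX 0.7868 tMaxY 1.9319 | tΔX 1.0353 tΔY 3.8637
    t=0.7868 [x] (3,6)
    t=1.8221 [x] (2,6)
    t=1.9319 [y] (2,5)
    t=2.8574 [x] (1,5)
    t=3.8926 [x] (0,5) — stop
  → r_6 = 3.8926
beam 7: φ=135°, α=240°
  cosα=-0.5000 sinα=-0.8660 | (4,6) | tMaxX 1.5200 tMaxY 0.5774 | tΔX 2.0000 tΔY 1.1547
    t=0.5774 [y] (4,5)
    t=1.5200 [x] (3,5)
    t=1.7321 [y] (3,4)
    t=2.8868 [y] (3,3)
    t=3.5200 [x] (2,3)
    t=4.0415 [y] (2,2)
    t=5.1962 [y] (2,1) — stop
  → r_7 = 5.1962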